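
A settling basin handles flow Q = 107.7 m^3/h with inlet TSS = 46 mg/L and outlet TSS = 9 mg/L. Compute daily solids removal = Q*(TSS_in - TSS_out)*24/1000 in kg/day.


Concentration drop: TSS_in - TSS_out = 46 - 9 = 37 mg/L
Hourly solids removed = Q * dTSS = 107.7 m^3/h * 37 mg/L = 3984.9 g/h  (m^3/h * mg/L = g/h)
Daily solids removed = 3984.9 * 24 = 95637.6 g/day
Convert g to kg: 95637.6 / 1000 = 95.6376 kg/day

95.6376 kg/day


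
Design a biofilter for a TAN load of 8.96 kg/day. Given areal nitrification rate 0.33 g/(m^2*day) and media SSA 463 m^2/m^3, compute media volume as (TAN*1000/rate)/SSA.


A = 8.96*1000 / 0.33 = 27151.515 m^2
V = 27151.515 / 463 = 58.6426

58.6426 m^3


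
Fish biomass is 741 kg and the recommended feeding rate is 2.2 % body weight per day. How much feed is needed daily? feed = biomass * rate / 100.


Feeding rate fraction = 2.2% / 100 = 0.022
Daily feed = 741 kg * 0.022 = 16.302 kg/day

16.302 kg/day


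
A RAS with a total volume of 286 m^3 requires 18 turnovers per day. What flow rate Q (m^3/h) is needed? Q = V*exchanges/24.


Daily recirculation volume = 286 m^3 * 18 = 5148 m^3/day
Flow rate Q = daily volume / 24 h = 5148 / 24 = 214.5 m^3/h

214.5 m^3/h


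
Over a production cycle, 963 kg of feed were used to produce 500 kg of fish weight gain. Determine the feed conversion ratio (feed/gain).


FCR = feed consumed / weight gained
FCR = 963 kg / 500 kg = 1.926

1.926


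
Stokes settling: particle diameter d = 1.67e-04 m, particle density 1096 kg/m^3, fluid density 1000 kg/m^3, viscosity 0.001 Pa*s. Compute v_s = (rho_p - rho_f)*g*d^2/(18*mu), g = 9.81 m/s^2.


Density difference: rho_p - rho_f = 1096 - 1000 = 96 kg/m^3
d^2 = (1.67e-04)^2 = 2.7889e-08 m^2
Numerator = (rho_p - rho_f) * g * d^2 = 96 * 9.81 * 2.7889e-08 = 2.6264745e-05
Denominator = 18 * mu = 18 * 0.001 = 0.018
v_s = 2.6264745e-05 / 0.018 = 0.00145915 m/s
Check: Re = rho_f * v_s * d / mu = 1000 * 0.00145915 * 1.67e-04 / 0.001 = 0.244 < 1, so Stokes' law applies.

0.00145915 m/s


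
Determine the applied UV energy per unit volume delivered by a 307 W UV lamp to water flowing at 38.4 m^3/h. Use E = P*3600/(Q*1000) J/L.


Energy delivered per hour = 307 W * 3600 s = 1105200 J/h
Volume treated per hour = 38.4 m^3/h * 1000 = 38400 L/h
dose = 1105200 / 38400 = 28.7812 J/L

28.7812 J/L


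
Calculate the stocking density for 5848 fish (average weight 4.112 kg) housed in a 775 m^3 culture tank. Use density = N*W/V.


Total biomass = 5848 fish * 4.112 kg = 24046.976 kg
Density = total biomass / volume = 24046.976 / 775 = 31.0284 kg/m^3

31.0284 kg/m^3


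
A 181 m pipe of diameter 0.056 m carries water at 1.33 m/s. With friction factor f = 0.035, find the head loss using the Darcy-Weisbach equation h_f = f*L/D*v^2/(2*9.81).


v^2 = 1.33^2 = 1.7689 m^2/s^2
L/D = 181/0.056 = 3232.1429
h_f = f*(L/D)*v^2/(2g) = 0.035 * 3232.1429 * 1.7689 / 19.62 = 10.1991 m

10.1991 m


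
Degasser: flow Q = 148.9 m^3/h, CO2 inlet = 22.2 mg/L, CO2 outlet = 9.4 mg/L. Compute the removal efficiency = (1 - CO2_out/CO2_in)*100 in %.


CO2_out / CO2_in = 9.4 / 22.2 = 0.42342342
Fraction remaining = 0.42342342
efficiency = (1 - 0.42342342) * 100 = 57.6577 %

57.6577 %


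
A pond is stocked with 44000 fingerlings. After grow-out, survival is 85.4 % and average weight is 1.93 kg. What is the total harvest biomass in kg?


Survivors = 44000 * 85.4/100 = 37576 fish
Harvest biomass = survivors * W_f = 37576 * 1.93 = 72521.68 kg

72521.68 kg


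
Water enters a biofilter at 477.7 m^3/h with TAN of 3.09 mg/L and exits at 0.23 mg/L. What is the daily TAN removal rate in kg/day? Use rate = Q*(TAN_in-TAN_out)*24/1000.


Concentration drop: TAN_in - TAN_out = 3.09 - 0.23 = 2.86 mg/L
Hourly TAN removed = Q * dTAN = 477.7 m^3/h * 2.86 mg/L = 1366.222 g/h  (m^3/h * mg/L = g/h)
Daily TAN removed = 1366.222 * 24 = 32789.328 g/day
Convert to kg/day: 32789.328 / 1000 = 32.789328 kg/day

32.789328 kg/day


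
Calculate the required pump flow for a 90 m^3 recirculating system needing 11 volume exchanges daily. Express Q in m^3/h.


Daily recirculation volume = 90 m^3 * 11 = 990 m^3/day
Flow rate Q = daily volume / 24 h = 990 / 24 = 41.25 m^3/h

41.25 m^3/h


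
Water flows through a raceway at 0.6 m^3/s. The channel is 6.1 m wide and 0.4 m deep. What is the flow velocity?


Cross-sectional area = W * d = 6.1 * 0.4 = 2.44 m^2
Velocity = Q / A = 0.6 / 2.44 = 0.245902 m/s

0.245902 m/s


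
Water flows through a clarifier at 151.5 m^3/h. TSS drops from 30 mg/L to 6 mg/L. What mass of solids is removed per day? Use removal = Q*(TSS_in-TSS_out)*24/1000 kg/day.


Concentration drop: TSS_in - TSS_out = 30 - 6 = 24 mg/L
Hourly solids removed = Q * dTSS = 151.5 m^3/h * 24 mg/L = 3636 g/h  (m^3/h * mg/L = g/h)
Daily solids removed = 3636 * 24 = 87264 g/day
Convert g to kg: 87264 / 1000 = 87.264 kg/day

87.264 kg/day


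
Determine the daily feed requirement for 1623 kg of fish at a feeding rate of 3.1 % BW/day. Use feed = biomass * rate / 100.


Feeding rate fraction = 3.1% / 100 = 0.031
Daily feed = 1623 kg * 0.031 = 50.313 kg/day

50.313 kg/day


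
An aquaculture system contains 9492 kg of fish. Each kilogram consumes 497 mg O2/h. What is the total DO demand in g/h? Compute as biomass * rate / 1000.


Total O2 consumption (mg/h) = 9492 kg * 497 mg/(kg*h) = 4717524 mg/h
Convert to g/h: 4717524 / 1000 = 4717.524 g/h

4717.524 g/h


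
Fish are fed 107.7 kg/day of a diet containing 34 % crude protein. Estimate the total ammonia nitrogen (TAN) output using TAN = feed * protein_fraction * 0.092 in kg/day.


Protein in feed = 107.7 * 34/100 = 36.618 kg/day
TAN = protein * 0.092 = 36.618 * 0.092 = 3.368856 kg/day

3.368856 kg/day


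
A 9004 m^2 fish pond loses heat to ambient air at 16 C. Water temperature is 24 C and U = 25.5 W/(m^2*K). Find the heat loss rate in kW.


Temperature difference dT = 24 - 16 = 8 K
Heat loss (W) = U * A * dT = 25.5 * 9004 * 8 = 1836816 W
Convert to kW: 1836816 / 1000 = 1836.816 kW

1836.816 kW


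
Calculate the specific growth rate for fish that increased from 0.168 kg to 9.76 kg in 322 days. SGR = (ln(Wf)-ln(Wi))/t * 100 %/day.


ln(W_f) = ln(9.76) = 2.2782924
ln(W_i) = ln(0.168) = -1.7837913
ln(W_f) - ln(W_i) = 2.2782924 - -1.7837913 = 4.0620837
SGR = 4.0620837 / 322 * 100 = 1.26152 %/day

1.26152 %/day


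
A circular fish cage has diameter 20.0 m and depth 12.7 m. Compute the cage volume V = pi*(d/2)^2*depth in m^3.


r = d/2 = 20.0/2 = 10 m
Base area = pi*r^2 = pi*10^2 = 314.15927 m^2
Volume = 314.15927 * 12.7 = 3989.82 m^3

3989.82 m^3


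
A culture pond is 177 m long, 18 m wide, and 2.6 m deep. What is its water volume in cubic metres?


Base area = L * W = 177 * 18 = 3186 m^2
Volume = area * depth = 3186 * 2.6 = 8283.6 m^3

8283.6 m^3


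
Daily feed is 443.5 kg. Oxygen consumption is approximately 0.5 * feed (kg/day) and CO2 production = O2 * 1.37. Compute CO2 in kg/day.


O2 = 443.5 * 0.5 = 221.75
CO2 = 221.75 * 1.37 = 303.7975

303.7975 kg/day


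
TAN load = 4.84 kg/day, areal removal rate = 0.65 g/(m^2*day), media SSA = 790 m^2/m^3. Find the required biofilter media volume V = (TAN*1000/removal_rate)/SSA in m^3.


A = 4.84*1000 / 0.65 = 7446.1538 m^2
V = 7446.1538 / 790 = 9.42551

9.42551 m^3


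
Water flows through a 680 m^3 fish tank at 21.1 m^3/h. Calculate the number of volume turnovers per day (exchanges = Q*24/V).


Daily flow volume = 21.1 m^3/h * 24 h = 506.4 m^3/day
Exchanges = daily flow / tank volume = 506.4 / 680 = 0.744706 exchanges/day

0.744706 exchanges/day


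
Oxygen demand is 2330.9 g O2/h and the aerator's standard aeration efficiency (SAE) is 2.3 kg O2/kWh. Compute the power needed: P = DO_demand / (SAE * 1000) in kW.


SAE in g O2/kWh = 2.3 * 1000 = 2300 g/kWh
P = DO_demand / SAE_g = 2330.9 / 2300 = 1.01343 kW

1.01343 kW


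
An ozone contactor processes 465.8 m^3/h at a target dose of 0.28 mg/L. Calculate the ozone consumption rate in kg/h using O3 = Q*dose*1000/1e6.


O3 demand (mg/h) = Q * dose * 1000 = 465.8 * 0.28 * 1000 = 130424 mg/h
Convert mg to kg: 130424 / 1e6 = 0.130424 kg/h

0.130424 kg/h


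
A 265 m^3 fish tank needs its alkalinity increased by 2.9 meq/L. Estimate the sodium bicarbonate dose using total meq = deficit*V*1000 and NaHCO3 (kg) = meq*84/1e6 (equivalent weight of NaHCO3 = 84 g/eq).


Tank volume in L = 265 m^3 * 1000 = 265000 L
Total meq required = 2.9 meq/L * 265000 L = 768500 meq
NaHCO3 mass = 768500 meq * 84 mg/meq / 1e6 = 64.554 kg

64.554 kg


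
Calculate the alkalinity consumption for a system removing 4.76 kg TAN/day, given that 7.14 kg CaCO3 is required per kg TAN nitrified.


Alkalinity factor: 7.14 kg CaCO3 consumed per kg TAN nitrified
alk = 4.76 kg TAN * 7.14 = 33.9864 kg CaCO3/day

33.9864 kg CaCO3/day


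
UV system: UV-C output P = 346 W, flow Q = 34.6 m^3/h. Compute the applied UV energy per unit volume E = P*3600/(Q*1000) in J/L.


Energy delivered per hour = 346 W * 3600 s = 1245600 J/h
Volume treated per hour = 34.6 m^3/h * 1000 = 34600 L/h
dose = 1245600 / 34600 = 36 J/L

36 J/L


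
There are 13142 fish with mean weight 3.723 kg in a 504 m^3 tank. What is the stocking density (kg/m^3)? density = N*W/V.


Total biomass = 13142 fish * 3.723 kg = 48927.666 kg
Density = total biomass / volume = 48927.666 / 504 = 97.0787 kg/m^3

97.0787 kg/m^3


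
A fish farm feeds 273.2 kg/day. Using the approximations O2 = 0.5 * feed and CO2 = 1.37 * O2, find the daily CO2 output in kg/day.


O2 = 273.2 * 0.5 = 136.6
CO2 = 136.6 * 1.37 = 187.142

187.142 kg/day


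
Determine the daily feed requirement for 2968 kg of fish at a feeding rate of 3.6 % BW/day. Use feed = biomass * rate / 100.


Feeding rate fraction = 3.6% / 100 = 0.036
Daily feed = 2968 kg * 0.036 = 106.848 kg/day

106.848 kg/day


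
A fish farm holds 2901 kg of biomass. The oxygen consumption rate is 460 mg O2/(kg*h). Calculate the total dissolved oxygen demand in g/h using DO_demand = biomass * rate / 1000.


Total O2 consumption (mg/h) = 2901 kg * 460 mg/(kg*h) = 1334460 mg/h
Convert to g/h: 1334460 / 1000 = 1334.46 g/h

1334.46 g/h


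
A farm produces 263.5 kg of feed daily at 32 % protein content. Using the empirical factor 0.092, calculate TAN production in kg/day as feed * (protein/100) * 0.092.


Protein in feed = 263.5 * 32/100 = 84.32 kg/day
TAN = protein * 0.092 = 84.32 * 0.092 = 7.75744 kg/day

7.75744 kg/day


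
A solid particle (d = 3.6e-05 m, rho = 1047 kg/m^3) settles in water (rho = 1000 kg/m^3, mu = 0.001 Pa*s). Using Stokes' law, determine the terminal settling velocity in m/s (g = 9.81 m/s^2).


Density difference: rho_p - rho_f = 1047 - 1000 = 47 kg/m^3
d^2 = (3.6e-05)^2 = 1.296e-09 m^2
Numerator = (rho_p - rho_f) * g * d^2 = 47 * 9.81 * 1.296e-09 = 5.9754672e-07
Denominator = 18 * mu = 18 * 0.001 = 0.018
v_s = 5.9754672e-07 / 0.018 = 3.3197e-05 m/s
Check: Re = rho_f * v_s * d / mu = 1000 * 3.3197e-05 * 3.6e-05 / 0.001 = 0.0012 < 1, so Stokes' law applies.

3.3197e-05 m/s


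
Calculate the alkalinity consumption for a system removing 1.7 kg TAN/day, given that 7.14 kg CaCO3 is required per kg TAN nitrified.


Alkalinity factor: 7.14 kg CaCO3 consumed per kg TAN nitrified
alk = 1.7 kg TAN * 7.14 = 12.138 kg CaCO3/day

12.138 kg CaCO3/day


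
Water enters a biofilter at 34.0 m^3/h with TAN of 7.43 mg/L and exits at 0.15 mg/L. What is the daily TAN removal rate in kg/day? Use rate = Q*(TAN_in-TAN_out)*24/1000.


Concentration drop: TAN_in - TAN_out = 7.43 - 0.15 = 7.28 mg/L
Hourly TAN removed = Q * dTAN = 34.0 m^3/h * 7.28 mg/L = 247.52 g/h  (m^3/h * mg/L = g/h)
Daily TAN removed = 247.52 * 24 = 5940.48 g/day
Convert to kg/day: 5940.48 / 1000 = 5.94048 kg/day

5.94048 kg/day


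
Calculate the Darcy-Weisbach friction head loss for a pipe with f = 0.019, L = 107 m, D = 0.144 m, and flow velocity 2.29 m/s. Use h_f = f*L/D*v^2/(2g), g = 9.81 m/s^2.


v^2 = 2.29^2 = 5.2441 m^2/s^2
L/D = 107/0.144 = 743.05556
h_f = f*(L/D)*v^2/(2g) = 0.019 * 743.05556 * 5.2441 / 19.62 = 3.77352 m

3.77352 m


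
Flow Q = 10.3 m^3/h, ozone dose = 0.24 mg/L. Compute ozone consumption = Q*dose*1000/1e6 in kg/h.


O3 demand (mg/h) = Q * dose * 1000 = 10.3 * 0.24 * 1000 = 2472 mg/h
Convert mg to kg: 2472 / 1e6 = 0.002472 kg/h

0.002472 kg/h


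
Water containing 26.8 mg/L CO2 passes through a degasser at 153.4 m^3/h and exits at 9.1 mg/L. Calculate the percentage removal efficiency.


CO2_out / CO2_in = 9.1 / 26.8 = 0.33955224
Fraction remaining = 0.33955224
efficiency = (1 - 0.33955224) * 100 = 66.0448 %

66.0448 %


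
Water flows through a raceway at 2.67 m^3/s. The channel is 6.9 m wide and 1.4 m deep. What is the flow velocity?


Cross-sectional area = W * d = 6.9 * 1.4 = 9.66 m^2
Velocity = Q / A = 2.67 / 9.66 = 0.276398 m/s

0.276398 m/s


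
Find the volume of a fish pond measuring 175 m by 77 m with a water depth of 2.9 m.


Base area = L * W = 175 * 77 = 13475 m^2
Volume = area * depth = 13475 * 2.9 = 39077.5 m^3

39077.5 m^3


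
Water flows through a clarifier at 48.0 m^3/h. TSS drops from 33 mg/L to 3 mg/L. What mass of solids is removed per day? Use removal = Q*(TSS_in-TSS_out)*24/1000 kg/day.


Concentration drop: TSS_in - TSS_out = 33 - 3 = 30 mg/L
Hourly solids removed = Q * dTSS = 48.0 m^3/h * 30 mg/L = 1440 g/h  (m^3/h * mg/L = g/h)
Daily solids removed = 1440 * 24 = 34560 g/day
Convert g to kg: 34560 / 1000 = 34.56 kg/day

34.56 kg/day


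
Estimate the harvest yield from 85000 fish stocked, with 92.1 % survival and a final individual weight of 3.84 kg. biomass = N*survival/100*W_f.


Survivors = 85000 * 92.1/100 = 78285 fish
Harvest biomass = survivors * W_f = 78285 * 3.84 = 300614.4 kg

300614.4 kg


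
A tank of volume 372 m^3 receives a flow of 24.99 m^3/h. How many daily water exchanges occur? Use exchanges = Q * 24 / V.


Daily flow volume = 24.99 m^3/h * 24 h = 599.76 m^3/day
Exchanges = daily flow / tank volume = 599.76 / 372 = 1.61226 exchanges/day

1.61226 exchanges/day


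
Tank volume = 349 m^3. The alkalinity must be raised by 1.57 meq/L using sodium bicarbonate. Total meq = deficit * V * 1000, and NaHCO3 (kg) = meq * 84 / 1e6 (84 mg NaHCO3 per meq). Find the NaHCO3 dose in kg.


Tank volume in L = 349 m^3 * 1000 = 349000 L
Total meq required = 1.57 meq/L * 349000 L = 547930 meq
NaHCO3 mass = 547930 meq * 84 mg/meq / 1e6 = 46.0261 kg

46.0261 kg


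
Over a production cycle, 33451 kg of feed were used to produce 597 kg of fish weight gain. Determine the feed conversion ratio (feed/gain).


FCR = feed consumed / weight gained
FCR = 33451 kg / 597 kg = 56.0318

56.0318


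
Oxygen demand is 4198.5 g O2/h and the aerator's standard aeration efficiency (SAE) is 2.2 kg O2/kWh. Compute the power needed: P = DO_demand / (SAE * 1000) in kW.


SAE in g O2/kWh = 2.2 * 1000 = 2200 g/kWh
P = DO_demand / SAE_g = 4198.5 / 2200 = 1.90841 kW

1.90841 kW


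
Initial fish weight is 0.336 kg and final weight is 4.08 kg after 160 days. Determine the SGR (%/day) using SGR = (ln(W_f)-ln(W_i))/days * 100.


ln(W_f) = ln(4.08) = 1.406097
ln(W_i) = ln(0.336) = -1.0906441
ln(W_f) - ln(W_i) = 1.406097 - -1.0906441 = 2.4967411
SGR = 2.4967411 / 160 * 100 = 1.56046 %/day

1.56046 %/day


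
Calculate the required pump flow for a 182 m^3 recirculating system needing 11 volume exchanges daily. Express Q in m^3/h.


Daily recirculation volume = 182 m^3 * 11 = 2002 m^3/day
Flow rate Q = daily volume / 24 h = 2002 / 24 = 83.4167 m^3/h

83.4167 m^3/h


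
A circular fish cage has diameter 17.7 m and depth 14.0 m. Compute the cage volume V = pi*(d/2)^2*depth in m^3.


r = d/2 = 17.7/2 = 8.85 m
Base area = pi*r^2 = pi*8.85^2 = 246.05739 m^2
Volume = 246.05739 * 14.0 = 3444.8 m^3

3444.8 m^3


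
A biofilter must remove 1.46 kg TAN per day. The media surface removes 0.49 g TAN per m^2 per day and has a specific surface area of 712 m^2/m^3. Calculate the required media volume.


A = 1.46*1000 / 0.49 = 2979.5918 m^2
V = 2979.5918 / 712 = 4.18482

4.18482 m^3


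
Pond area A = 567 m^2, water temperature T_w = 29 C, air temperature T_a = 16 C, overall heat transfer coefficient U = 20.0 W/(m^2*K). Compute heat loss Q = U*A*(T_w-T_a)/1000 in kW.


Temperature difference dT = 29 - 16 = 13 K
Heat loss (W) = U * A * dT = 20.0 * 567 * 13 = 147420 W
Convert to kW: 147420 / 1000 = 147.42 kW

147.42 kW


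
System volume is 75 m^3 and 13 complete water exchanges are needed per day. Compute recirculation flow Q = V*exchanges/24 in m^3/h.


Daily recirculation volume = 75 m^3 * 13 = 975 m^3/day
Flow rate Q = daily volume / 24 h = 975 / 24 = 40.625 m^3/h

40.625 m^3/h


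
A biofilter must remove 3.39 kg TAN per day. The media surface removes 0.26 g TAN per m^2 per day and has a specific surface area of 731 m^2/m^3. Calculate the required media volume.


A = 3.39*1000 / 0.26 = 13038.462 m^2
V = 13038.462 / 731 = 17.8365

17.8365 m^3


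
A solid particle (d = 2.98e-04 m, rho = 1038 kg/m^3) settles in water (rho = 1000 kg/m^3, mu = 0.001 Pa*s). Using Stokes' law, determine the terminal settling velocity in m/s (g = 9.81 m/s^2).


Density difference: rho_p - rho_f = 1038 - 1000 = 38 kg/m^3
d^2 = (2.98e-04)^2 = 8.8804e-08 m^2
Numerator = (rho_p - rho_f) * g * d^2 = 38 * 9.81 * 8.8804e-08 = 3.3104355e-05
Denominator = 18 * mu = 18 * 0.001 = 0.018
v_s = 3.3104355e-05 / 0.018 = 0.00183913 m/s
Check: Re = rho_f * v_s * d / mu = 1000 * 0.00183913 * 2.98e-04 / 0.001 = 0.548 < 1, so Stokes' law applies.

0.00183913 m/s


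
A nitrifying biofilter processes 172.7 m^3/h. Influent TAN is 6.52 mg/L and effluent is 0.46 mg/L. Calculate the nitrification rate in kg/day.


Concentration drop: TAN_in - TAN_out = 6.52 - 0.46 = 6.06 mg/L
Hourly TAN removed = Q * dTAN = 172.7 m^3/h * 6.06 mg/L = 1046.562 g/h  (m^3/h * mg/L = g/h)
Daily TAN removed = 1046.562 * 24 = 25117.488 g/day
Convert to kg/day: 25117.488 / 1000 = 25.117488 kg/day

25.117488 kg/day


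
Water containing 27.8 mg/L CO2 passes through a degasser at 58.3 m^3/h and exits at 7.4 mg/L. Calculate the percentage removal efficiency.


CO2_out / CO2_in = 7.4 / 27.8 = 0.26618705
Fraction remaining = 0.26618705
efficiency = (1 - 0.26618705) * 100 = 73.3813 %

73.3813 %


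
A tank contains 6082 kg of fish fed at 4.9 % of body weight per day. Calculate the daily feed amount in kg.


Feeding rate fraction = 4.9% / 100 = 0.049
Daily feed = 6082 kg * 0.049 = 298.018 kg/day

298.018 kg/day


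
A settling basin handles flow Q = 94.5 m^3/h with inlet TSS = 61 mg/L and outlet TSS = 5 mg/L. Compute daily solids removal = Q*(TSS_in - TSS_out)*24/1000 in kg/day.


Concentration drop: TSS_in - TSS_out = 61 - 5 = 56 mg/L
Hourly solids removed = Q * dTSS = 94.5 m^3/h * 56 mg/L = 5292 g/h  (m^3/h * mg/L = g/h)
Daily solids removed = 5292 * 24 = 127008 g/day
Convert g to kg: 127008 / 1000 = 127.008 kg/day

127.008 kg/day


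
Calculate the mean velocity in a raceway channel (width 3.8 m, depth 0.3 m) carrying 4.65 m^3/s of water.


Cross-sectional area = W * d = 3.8 * 0.3 = 1.14 m^2
Velocity = Q / A = 4.65 / 1.14 = 4.07895 m/s

4.07895 m/s


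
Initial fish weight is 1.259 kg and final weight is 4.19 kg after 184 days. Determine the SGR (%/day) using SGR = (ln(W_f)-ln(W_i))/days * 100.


ln(W_f) = ln(4.19) = 1.4327007
ln(W_i) = ln(1.259) = 0.23031776
ln(W_f) - ln(W_i) = 1.4327007 - 0.23031776 = 1.2023829
SGR = 1.2023829 / 184 * 100 = 0.653469 %/day

0.653469 %/day


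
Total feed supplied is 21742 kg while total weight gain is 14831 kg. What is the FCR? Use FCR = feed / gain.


FCR = feed consumed / weight gained
FCR = 21742 kg / 14831 kg = 1.46598

1.46598


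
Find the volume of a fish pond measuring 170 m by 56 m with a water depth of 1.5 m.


Base area = L * W = 170 * 56 = 9520 m^2
Volume = area * depth = 9520 * 1.5 = 14280 m^3

14280 m^3


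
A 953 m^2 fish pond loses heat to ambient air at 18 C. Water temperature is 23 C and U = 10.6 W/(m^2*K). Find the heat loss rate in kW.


Temperature difference dT = 23 - 18 = 5 K
Heat loss (W) = U * A * dT = 10.6 * 953 * 5 = 50509 W
Convert to kW: 50509 / 1000 = 50.509 kW

50.509 kW


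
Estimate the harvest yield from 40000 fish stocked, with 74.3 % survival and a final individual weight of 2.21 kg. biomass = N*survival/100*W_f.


Survivors = 40000 * 74.3/100 = 29720 fish
Harvest biomass = survivors * W_f = 29720 * 2.21 = 65681.2 kg

65681.2 kg


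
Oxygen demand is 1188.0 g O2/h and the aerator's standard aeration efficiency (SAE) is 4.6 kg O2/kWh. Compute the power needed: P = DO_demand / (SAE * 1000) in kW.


SAE in g O2/kWh = 4.6 * 1000 = 4600 g/kWh
P = DO_demand / SAE_g = 1188.0 / 4600 = 0.258261 kW

0.258261 kW


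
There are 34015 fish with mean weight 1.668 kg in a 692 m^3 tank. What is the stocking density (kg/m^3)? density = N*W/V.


Total biomass = 34015 fish * 1.668 kg = 56737.02 kg
Density = total biomass / volume = 56737.02 / 692 = 81.9899 kg/m^3

81.9899 kg/m^3


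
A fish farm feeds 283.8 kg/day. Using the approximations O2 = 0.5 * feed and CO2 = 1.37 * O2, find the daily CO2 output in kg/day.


O2 = 283.8 * 0.5 = 141.9
CO2 = 141.9 * 1.37 = 194.403

194.403 kg/day


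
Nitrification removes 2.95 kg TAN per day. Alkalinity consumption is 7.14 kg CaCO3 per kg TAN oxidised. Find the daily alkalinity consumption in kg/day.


Alkalinity factor: 7.14 kg CaCO3 consumed per kg TAN nitrified
alk = 2.95 kg TAN * 7.14 = 21.063 kg CaCO3/day

21.063 kg CaCO3/day


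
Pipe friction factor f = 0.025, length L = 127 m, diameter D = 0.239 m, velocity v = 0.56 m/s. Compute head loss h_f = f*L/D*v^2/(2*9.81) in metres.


v^2 = 0.56^2 = 0.3136 m^2/s^2
L/D = 127/0.239 = 531.38075
h_f = f*(L/D)*v^2/(2g) = 0.025 * 531.38075 * 0.3136 / 19.62 = 0.212336 m

0.212336 m


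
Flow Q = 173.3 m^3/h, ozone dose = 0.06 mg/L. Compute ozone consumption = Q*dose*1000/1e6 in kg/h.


O3 demand (mg/h) = Q * dose * 1000 = 173.3 * 0.06 * 1000 = 10398 mg/h
Convert mg to kg: 10398 / 1e6 = 0.010398 kg/h

0.010398 kg/h


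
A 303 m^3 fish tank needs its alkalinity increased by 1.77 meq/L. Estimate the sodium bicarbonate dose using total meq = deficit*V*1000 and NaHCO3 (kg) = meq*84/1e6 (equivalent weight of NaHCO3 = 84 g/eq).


Tank volume in L = 303 m^3 * 1000 = 303000 L
Total meq required = 1.77 meq/L * 303000 L = 536310 meq
NaHCO3 mass = 536310 meq * 84 mg/meq / 1e6 = 45.05 kg

45.05 kg


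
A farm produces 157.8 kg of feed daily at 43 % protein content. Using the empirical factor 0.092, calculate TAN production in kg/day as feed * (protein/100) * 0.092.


Protein in feed = 157.8 * 43/100 = 67.854 kg/day
TAN = protein * 0.092 = 67.854 * 0.092 = 6.242568 kg/day

6.242568 kg/day


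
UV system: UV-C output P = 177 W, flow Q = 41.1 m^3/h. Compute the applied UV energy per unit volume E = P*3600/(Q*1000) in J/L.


Energy delivered per hour = 177 W * 3600 s = 637200 J/h
Volume treated per hour = 41.1 m^3/h * 1000 = 41100 L/h
dose = 637200 / 41100 = 15.5036 J/L

15.5036 J/L


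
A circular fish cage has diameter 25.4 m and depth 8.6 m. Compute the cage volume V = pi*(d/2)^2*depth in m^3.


r = d/2 = 25.4/2 = 12.7 m
Base area = pi*r^2 = pi*12.7^2 = 506.70748 m^2
Volume = 506.70748 * 8.6 = 4357.68 m^3

4357.68 m^3


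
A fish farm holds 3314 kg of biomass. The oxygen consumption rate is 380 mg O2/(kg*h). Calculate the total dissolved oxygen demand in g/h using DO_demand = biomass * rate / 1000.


Total O2 consumption (mg/h) = 3314 kg * 380 mg/(kg*h) = 1259320 mg/h
Convert to g/h: 1259320 / 1000 = 1259.32 g/h

1259.32 g/h


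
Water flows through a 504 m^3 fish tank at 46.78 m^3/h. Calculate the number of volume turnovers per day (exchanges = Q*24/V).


Daily flow volume = 46.78 m^3/h * 24 h = 1122.72 m^3/day
Exchanges = daily flow / tank volume = 1122.72 / 504 = 2.22762 exchanges/day

2.22762 exchanges/day


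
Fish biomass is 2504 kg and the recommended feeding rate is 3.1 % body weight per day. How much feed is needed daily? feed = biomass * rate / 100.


Feeding rate fraction = 3.1% / 100 = 0.031
Daily feed = 2504 kg * 0.031 = 77.624 kg/day

77.624 kg/day


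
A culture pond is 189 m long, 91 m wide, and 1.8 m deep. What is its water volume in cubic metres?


Base area = L * W = 189 * 91 = 17199 m^2
Volume = area * depth = 17199 * 1.8 = 30958.2 m^3

30958.2 m^3


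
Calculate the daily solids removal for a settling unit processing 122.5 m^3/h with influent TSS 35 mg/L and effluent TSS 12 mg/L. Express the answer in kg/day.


Concentration drop: TSS_in - TSS_out = 35 - 12 = 23 mg/L
Hourly solids removed = Q * dTSS = 122.5 m^3/h * 23 mg/L = 2817.5 g/h  (m^3/h * mg/L = g/h)
Daily solids removed = 2817.5 * 24 = 67620 g/day
Convert g to kg: 67620 / 1000 = 67.62 kg/day

67.62 kg/day


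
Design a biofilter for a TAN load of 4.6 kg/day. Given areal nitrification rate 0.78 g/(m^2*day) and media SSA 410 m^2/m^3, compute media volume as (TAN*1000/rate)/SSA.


A = 4.6*1000 / 0.78 = 5897.4359 m^2
V = 5897.4359 / 410 = 14.384

14.384 m^3


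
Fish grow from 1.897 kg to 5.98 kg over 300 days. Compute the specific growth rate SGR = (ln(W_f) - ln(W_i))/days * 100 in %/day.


ln(W_f) = ln(5.98) = 1.7884206
ln(W_i) = ln(1.897) = 0.64027369
ln(W_f) - ln(W_i) = 1.7884206 - 0.64027369 = 1.1481469
SGR = 1.1481469 / 300 * 100 = 0.382716 %/day

0.382716 %/day


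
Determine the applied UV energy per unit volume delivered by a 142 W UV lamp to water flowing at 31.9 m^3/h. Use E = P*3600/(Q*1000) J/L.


Energy delivered per hour = 142 W * 3600 s = 511200 J/h
Volume treated per hour = 31.9 m^3/h * 1000 = 31900 L/h
dose = 511200 / 31900 = 16.0251 J/L

16.0251 J/L


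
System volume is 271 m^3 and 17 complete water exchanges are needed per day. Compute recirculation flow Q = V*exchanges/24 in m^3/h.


Daily recirculation volume = 271 m^3 * 17 = 4607 m^3/day
Flow rate Q = daily volume / 24 h = 4607 / 24 = 191.958 m^3/h

191.958 m^3/h


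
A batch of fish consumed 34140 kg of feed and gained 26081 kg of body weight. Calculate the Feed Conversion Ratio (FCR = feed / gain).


FCR = feed consumed / weight gained
FCR = 34140 kg / 26081 kg = 1.309

1.309


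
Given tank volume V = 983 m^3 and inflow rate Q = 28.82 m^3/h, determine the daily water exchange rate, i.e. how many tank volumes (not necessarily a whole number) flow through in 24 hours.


Daily flow volume = 28.82 m^3/h * 24 h = 691.68 m^3/day
Exchanges = daily flow / tank volume = 691.68 / 983 = 0.703642 exchanges/day

0.703642 exchanges/day


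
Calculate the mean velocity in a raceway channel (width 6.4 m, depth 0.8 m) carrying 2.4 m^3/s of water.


Cross-sectional area = W * d = 6.4 * 0.8 = 5.12 m^2
Velocity = Q / A = 2.4 / 5.12 = 0.46875 m/s

0.46875 m/s


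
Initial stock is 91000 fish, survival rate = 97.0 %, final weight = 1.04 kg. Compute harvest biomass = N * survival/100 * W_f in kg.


Survivors = 91000 * 97.0/100 = 88270 fish
Harvest biomass = survivors * W_f = 88270 * 1.04 = 91800.8 kg

91800.8 kg


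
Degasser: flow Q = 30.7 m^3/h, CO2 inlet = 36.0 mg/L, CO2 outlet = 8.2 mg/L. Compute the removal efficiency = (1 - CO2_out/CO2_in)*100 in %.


CO2_out / CO2_in = 8.2 / 36.0 = 0.22777778
Fraction remaining = 0.22777778
efficiency = (1 - 0.22777778) * 100 = 77.2222 %

77.2222 %


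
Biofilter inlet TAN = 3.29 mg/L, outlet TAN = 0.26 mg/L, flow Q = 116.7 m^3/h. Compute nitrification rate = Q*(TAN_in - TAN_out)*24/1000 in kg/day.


Concentration drop: TAN_in - TAN_out = 3.29 - 0.26 = 3.03 mg/L
Hourly TAN removed = Q * dTAN = 116.7 m^3/h * 3.03 mg/L = 353.601 g/h  (m^3/h * mg/L = g/h)
Daily TAN removed = 353.601 * 24 = 8486.424 g/day
Convert to kg/day: 8486.424 / 1000 = 8.486424 kg/day

8.486424 kg/day


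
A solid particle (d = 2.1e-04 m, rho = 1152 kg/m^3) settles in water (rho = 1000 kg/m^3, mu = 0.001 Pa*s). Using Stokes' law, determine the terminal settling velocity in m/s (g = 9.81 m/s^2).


Density difference: rho_p - rho_f = 1152 - 1000 = 152 kg/m^3
d^2 = (2.1e-04)^2 = 4.41e-08 m^2
Numerator = (rho_p - rho_f) * g * d^2 = 152 * 9.81 * 4.41e-08 = 6.5758392e-05
Denominator = 18 * mu = 18 * 0.001 = 0.018
v_s = 6.5758392e-05 / 0.018 = 0.00365324 m/s
Check: Re = rho_f * v_s * d / mu = 1000 * 0.00365324 * 2.1e-04 / 0.001 = 0.767 < 1, so Stokes' law applies.

0.00365324 m/s


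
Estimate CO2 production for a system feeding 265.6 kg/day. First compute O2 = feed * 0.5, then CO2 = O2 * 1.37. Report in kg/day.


O2 = 265.6 * 0.5 = 132.8
CO2 = 132.8 * 1.37 = 181.936

181.936 kg/day


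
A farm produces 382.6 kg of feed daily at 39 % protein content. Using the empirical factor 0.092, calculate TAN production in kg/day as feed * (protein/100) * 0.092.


Protein in feed = 382.6 * 39/100 = 149.214 kg/day
TAN = protein * 0.092 = 149.214 * 0.092 = 13.727688 kg/day

13.727688 kg/day


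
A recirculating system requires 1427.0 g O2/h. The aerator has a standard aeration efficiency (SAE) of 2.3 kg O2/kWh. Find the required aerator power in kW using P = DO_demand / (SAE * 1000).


SAE in g O2/kWh = 2.3 * 1000 = 2300 g/kWh
P = DO_demand / SAE_g = 1427.0 / 2300 = 0.620435 kW

0.620435 kW


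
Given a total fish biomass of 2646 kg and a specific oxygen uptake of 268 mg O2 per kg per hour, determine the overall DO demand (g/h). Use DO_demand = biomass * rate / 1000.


Total O2 consumption (mg/h) = 2646 kg * 268 mg/(kg*h) = 709128 mg/h
Convert to g/h: 709128 / 1000 = 709.128 g/h

709.128 g/h


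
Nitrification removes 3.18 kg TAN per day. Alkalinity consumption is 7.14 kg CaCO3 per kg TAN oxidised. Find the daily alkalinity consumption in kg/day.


Alkalinity factor: 7.14 kg CaCO3 consumed per kg TAN nitrified
alk = 3.18 kg TAN * 7.14 = 22.7052 kg CaCO3/day

22.7052 kg CaCO3/day


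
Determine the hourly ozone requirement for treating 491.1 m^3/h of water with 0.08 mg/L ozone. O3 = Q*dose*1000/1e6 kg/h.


O3 demand (mg/h) = Q * dose * 1000 = 491.1 * 0.08 * 1000 = 39288 mg/h
Convert mg to kg: 39288 / 1e6 = 0.039288 kg/h

0.039288 kg/h


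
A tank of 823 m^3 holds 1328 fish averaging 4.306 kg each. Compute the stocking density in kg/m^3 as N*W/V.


Total biomass = 1328 fish * 4.306 kg = 5718.368 kg
Density = total biomass / volume = 5718.368 / 823 = 6.9482 kg/m^3

6.9482 kg/m^3


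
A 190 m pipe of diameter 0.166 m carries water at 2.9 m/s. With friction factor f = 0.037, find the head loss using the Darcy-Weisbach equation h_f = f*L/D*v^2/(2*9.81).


v^2 = 2.9^2 = 8.41 m^2/s^2
L/D = 190/0.166 = 1144.5783
h_f = f*(L/D)*v^2/(2g) = 0.037 * 1144.5783 * 8.41 / 19.62 = 18.1528 m

18.1528 m


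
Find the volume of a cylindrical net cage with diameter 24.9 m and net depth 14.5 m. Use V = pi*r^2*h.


r = d/2 = 24.9/2 = 12.45 m
Base area = pi*r^2 = pi*12.45^2 = 486.95472 m^2
Volume = 486.95472 * 14.5 = 7060.84 m^3

7060.84 m^3


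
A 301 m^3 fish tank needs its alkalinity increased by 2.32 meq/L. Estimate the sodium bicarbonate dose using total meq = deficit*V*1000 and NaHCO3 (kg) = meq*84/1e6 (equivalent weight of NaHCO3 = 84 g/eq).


Tank volume in L = 301 m^3 * 1000 = 301000 L
Total meq required = 2.32 meq/L * 301000 L = 698320 meq
NaHCO3 mass = 698320 meq * 84 mg/meq / 1e6 = 58.6589 kg

58.6589 kg


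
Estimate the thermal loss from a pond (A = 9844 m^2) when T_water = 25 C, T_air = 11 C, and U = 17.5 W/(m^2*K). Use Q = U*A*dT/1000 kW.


Temperature difference dT = 25 - 11 = 14 K
Heat loss (W) = U * A * dT = 17.5 * 9844 * 14 = 2411780 W
Convert to kW: 2411780 / 1000 = 2411.78 kW

2411.78 kW


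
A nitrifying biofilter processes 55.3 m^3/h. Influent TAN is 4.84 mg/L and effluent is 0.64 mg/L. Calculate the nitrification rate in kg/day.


Concentration drop: TAN_in - TAN_out = 4.84 - 0.64 = 4.2 mg/L
Hourly TAN removed = Q * dTAN = 55.3 m^3/h * 4.2 mg/L = 232.26 g/h  (m^3/h * mg/L = g/h)
Daily TAN removed = 232.26 * 24 = 5574.24 g/day
Convert to kg/day: 5574.24 / 1000 = 5.57424 kg/day

5.57424 kg/day


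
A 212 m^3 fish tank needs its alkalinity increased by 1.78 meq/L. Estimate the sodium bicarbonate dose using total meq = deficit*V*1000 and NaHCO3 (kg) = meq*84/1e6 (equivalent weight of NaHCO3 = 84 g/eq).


Tank volume in L = 212 m^3 * 1000 = 212000 L
Total meq required = 1.78 meq/L * 212000 L = 377360 meq
NaHCO3 mass = 377360 meq * 84 mg/meq / 1e6 = 31.6982 kg

31.6982 kg


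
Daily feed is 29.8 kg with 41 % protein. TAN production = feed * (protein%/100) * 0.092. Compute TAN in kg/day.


Protein in feed = 29.8 * 41/100 = 12.218 kg/day
TAN = protein * 0.092 = 12.218 * 0.092 = 1.124056 kg/day

1.124056 kg/day


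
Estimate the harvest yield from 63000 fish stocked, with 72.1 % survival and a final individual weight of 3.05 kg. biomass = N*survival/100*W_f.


Survivors = 63000 * 72.1/100 = 45423 fish
Harvest biomass = survivors * W_f = 45423 * 3.05 = 138540.15 kg

138540.15 kg


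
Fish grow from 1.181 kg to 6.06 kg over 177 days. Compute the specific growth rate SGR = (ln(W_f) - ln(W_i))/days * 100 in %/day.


ln(W_f) = ln(6.06) = 1.8017098
ln(W_i) = ln(1.181) = 0.16636154
ln(W_f) - ln(W_i) = 1.8017098 - 0.16636154 = 1.6353483
SGR = 1.6353483 / 177 * 100 = 0.923926 %/day

0.923926 %/day


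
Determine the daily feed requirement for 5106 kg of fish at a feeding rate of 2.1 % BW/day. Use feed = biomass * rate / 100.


Feeding rate fraction = 2.1% / 100 = 0.021
Daily feed = 5106 kg * 0.021 = 107.226 kg/day

107.226 kg/day


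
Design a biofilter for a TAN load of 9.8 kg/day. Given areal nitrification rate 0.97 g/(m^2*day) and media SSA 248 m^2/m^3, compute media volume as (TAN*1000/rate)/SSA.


A = 9.8*1000 / 0.97 = 10103.093 m^2
V = 10103.093 / 248 = 40.7383

40.7383 m^3


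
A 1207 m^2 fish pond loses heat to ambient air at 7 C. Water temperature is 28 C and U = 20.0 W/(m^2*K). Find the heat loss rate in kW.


Temperature difference dT = 28 - 7 = 21 K
Heat loss (W) = U * A * dT = 20.0 * 1207 * 21 = 506940 W
Convert to kW: 506940 / 1000 = 506.94 kW

506.94 kW


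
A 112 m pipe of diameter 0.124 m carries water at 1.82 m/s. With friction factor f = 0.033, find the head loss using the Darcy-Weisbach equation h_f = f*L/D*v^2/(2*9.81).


v^2 = 1.82^2 = 3.3124 m^2/s^2
L/D = 112/0.124 = 903.22581
h_f = f*(L/D)*v^2/(2g) = 0.033 * 903.22581 * 3.3124 / 19.62 = 5.03216 m

5.03216 m


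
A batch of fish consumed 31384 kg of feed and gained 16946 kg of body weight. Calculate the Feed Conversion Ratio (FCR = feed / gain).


FCR = feed consumed / weight gained
FCR = 31384 kg / 16946 kg = 1.852

1.852


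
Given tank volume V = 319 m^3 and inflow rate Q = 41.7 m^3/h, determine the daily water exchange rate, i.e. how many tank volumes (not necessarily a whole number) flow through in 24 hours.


Daily flow volume = 41.7 m^3/h * 24 h = 1000.8 m^3/day
Exchanges = daily flow / tank volume = 1000.8 / 319 = 3.1373 exchanges/day

3.1373 exchanges/day


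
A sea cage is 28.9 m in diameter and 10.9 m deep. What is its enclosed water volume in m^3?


r = d/2 = 28.9/2 = 14.45 m
Base area = pi*r^2 = pi*14.45^2 = 655.9724 m^2
Volume = 655.9724 * 10.9 = 7150.1 m^3

7150.1 m^3


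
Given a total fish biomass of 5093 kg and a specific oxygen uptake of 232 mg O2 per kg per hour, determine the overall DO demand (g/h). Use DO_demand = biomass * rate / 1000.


Total O2 consumption (mg/h) = 5093 kg * 232 mg/(kg*h) = 1181576 mg/h
Convert to g/h: 1181576 / 1000 = 1181.576 g/h

1181.576 g/h


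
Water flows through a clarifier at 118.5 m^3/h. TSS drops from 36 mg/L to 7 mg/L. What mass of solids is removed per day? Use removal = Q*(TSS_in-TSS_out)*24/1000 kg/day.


Concentration drop: TSS_in - TSS_out = 36 - 7 = 29 mg/L
Hourly solids removed = Q * dTSS = 118.5 m^3/h * 29 mg/L = 3436.5 g/h  (m^3/h * mg/L = g/h)
Daily solids removed = 3436.5 * 24 = 82476 g/day
Convert g to kg: 82476 / 1000 = 82.476 kg/day

82.476 kg/day


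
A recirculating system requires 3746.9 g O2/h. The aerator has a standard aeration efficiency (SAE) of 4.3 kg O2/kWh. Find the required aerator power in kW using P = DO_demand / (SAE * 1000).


SAE in g O2/kWh = 4.3 * 1000 = 4300 g/kWh
P = DO_demand / SAE_g = 3746.9 / 4300 = 0.871372 kW

0.871372 kW


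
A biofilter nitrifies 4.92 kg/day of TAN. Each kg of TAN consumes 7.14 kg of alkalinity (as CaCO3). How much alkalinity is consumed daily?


Alkalinity factor: 7.14 kg CaCO3 consumed per kg TAN nitrified
alk = 4.92 kg TAN * 7.14 = 35.1288 kg CaCO3/day

35.1288 kg CaCO3/day


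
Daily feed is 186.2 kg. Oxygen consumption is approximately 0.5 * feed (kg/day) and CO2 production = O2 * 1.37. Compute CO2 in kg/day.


O2 = 186.2 * 0.5 = 93.1
CO2 = 93.1 * 1.37 = 127.547

127.547 kg/day


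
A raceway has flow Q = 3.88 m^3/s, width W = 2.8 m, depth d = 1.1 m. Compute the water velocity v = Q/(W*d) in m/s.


Cross-sectional area = W * d = 2.8 * 1.1 = 3.08 m^2
Velocity = Q / A = 3.88 / 3.08 = 1.25974 m/s

1.25974 m/s


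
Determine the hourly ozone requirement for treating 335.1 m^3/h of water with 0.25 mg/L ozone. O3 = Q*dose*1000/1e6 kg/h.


O3 demand (mg/h) = Q * dose * 1000 = 335.1 * 0.25 * 1000 = 83775 mg/h
Convert mg to kg: 83775 / 1e6 = 0.083775 kg/h

0.083775 kg/h


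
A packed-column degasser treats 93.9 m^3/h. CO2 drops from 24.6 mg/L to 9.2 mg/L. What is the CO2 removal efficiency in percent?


CO2_out / CO2_in = 9.2 / 24.6 = 0.37398374
Fraction remaining = 0.37398374
efficiency = (1 - 0.37398374) * 100 = 62.6016 %

62.6016 %


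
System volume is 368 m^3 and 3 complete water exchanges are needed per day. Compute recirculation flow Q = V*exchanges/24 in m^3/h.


Daily recirculation volume = 368 m^3 * 3 = 1104 m^3/day
Flow rate Q = daily volume / 24 h = 1104 / 24 = 46 m^3/h

46 m^3/h


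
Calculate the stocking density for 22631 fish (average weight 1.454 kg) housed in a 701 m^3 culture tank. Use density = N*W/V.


Total biomass = 22631 fish * 1.454 kg = 32905.474 kg
Density = total biomass / volume = 32905.474 / 701 = 46.9408 kg/m^3

46.9408 kg/m^3


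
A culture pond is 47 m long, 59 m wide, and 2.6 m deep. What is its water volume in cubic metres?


Base area = L * W = 47 * 59 = 2773 m^2
Volume = area * depth = 2773 * 2.6 = 7209.8 m^3

7209.8 m^3


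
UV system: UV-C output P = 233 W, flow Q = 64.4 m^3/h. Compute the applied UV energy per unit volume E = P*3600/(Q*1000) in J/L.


Energy delivered per hour = 233 W * 3600 s = 838800 J/h
Volume treated per hour = 64.4 m^3/h * 1000 = 64400 L/h
dose = 838800 / 64400 = 13.0248 J/L

13.0248 J/L


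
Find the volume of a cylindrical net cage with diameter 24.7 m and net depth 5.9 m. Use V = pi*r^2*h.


r = d/2 = 24.7/2 = 12.35 m
Base area = pi*r^2 = pi*12.35^2 = 479.16357 m^2
Volume = 479.16357 * 5.9 = 2827.07 m^3

2827.07 m^3


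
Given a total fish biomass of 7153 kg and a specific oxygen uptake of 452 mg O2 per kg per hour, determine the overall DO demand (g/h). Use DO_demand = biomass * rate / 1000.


Total O2 consumption (mg/h) = 7153 kg * 452 mg/(kg*h) = 3233156 mg/h
Convert to g/h: 3233156 / 1000 = 3233.156 g/h

3233.156 g/h


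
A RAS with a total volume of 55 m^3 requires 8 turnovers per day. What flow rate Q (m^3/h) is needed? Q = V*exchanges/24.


Daily recirculation volume = 55 m^3 * 8 = 440 m^3/day
Flow rate Q = daily volume / 24 h = 440 / 24 = 18.3333 m^3/h

18.3333 m^3/h


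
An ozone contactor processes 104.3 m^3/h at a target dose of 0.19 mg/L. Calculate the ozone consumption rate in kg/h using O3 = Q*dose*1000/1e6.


O3 demand (mg/h) = Q * dose * 1000 = 104.3 * 0.19 * 1000 = 19817 mg/h
Convert mg to kg: 19817 / 1e6 = 0.019817 kg/h

0.019817 kg/h


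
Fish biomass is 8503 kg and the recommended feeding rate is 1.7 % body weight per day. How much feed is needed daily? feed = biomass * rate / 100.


Feeding rate fraction = 1.7% / 100 = 0.017
Daily feed = 8503 kg * 0.017 = 144.551 kg/day

144.551 kg/day
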